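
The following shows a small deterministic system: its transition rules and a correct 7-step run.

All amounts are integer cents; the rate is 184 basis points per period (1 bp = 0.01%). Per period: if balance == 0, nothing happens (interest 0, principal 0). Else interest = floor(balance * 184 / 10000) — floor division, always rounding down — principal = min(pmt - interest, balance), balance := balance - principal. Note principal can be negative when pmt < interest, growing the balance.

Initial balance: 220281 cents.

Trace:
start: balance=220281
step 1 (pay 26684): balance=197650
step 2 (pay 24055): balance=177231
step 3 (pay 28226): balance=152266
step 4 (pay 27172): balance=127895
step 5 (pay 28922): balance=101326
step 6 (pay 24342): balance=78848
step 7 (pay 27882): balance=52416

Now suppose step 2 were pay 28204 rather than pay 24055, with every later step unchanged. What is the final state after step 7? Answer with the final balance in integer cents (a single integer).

(re-executing from step 2 with the substitution; state before step 2: balance=197650)
step 2 (pay 28204): balance=173082
step 3 (pay 28226): balance=148040
step 4 (pay 27172): balance=123591
step 5 (pay 28922): balance=96943
step 6 (pay 24342): balance=74384
step 7 (pay 27882): balance=47870

47870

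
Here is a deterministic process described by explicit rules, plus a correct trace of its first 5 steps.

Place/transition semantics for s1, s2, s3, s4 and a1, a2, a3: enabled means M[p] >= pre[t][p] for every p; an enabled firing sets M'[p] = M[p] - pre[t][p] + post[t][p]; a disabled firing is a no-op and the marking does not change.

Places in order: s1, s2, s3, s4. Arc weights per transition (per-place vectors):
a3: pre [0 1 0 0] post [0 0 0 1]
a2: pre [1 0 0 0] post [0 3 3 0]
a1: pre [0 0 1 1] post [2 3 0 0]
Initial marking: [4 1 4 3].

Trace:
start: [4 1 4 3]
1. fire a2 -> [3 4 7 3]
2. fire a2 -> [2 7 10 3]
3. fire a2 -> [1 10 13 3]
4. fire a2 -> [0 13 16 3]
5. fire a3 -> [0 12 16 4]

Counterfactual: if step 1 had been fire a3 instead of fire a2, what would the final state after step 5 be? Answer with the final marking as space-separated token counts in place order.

1 8 13 5

(re-executing from step 1 with the substitution; state before step 1: [4 1 4 3])
1. fire a3 -> [4 0 4 4]
2. fire a2 -> [3 3 7 4]
3. fire a2 -> [2 6 10 4]
4. fire a2 -> [1 9 13 4]
5. fire a3 -> [1 8 13 5]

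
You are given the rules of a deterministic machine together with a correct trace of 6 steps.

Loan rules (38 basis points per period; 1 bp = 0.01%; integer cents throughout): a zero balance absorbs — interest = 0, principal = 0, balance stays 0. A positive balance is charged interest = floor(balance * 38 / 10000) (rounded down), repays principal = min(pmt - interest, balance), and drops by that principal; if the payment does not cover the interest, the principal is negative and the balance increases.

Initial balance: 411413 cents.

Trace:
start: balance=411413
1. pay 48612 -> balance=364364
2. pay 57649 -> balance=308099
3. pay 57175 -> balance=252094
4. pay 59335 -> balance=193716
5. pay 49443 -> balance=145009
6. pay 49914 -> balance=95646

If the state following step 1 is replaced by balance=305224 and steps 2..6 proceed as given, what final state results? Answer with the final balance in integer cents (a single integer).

35373

state after step 1 := balance=305224
2. pay 57649 -> balance=248734
3. pay 57175 -> balance=192504
4. pay 59335 -> balance=133900
5. pay 49443 -> balance=84965
6. pay 49914 -> balance=35373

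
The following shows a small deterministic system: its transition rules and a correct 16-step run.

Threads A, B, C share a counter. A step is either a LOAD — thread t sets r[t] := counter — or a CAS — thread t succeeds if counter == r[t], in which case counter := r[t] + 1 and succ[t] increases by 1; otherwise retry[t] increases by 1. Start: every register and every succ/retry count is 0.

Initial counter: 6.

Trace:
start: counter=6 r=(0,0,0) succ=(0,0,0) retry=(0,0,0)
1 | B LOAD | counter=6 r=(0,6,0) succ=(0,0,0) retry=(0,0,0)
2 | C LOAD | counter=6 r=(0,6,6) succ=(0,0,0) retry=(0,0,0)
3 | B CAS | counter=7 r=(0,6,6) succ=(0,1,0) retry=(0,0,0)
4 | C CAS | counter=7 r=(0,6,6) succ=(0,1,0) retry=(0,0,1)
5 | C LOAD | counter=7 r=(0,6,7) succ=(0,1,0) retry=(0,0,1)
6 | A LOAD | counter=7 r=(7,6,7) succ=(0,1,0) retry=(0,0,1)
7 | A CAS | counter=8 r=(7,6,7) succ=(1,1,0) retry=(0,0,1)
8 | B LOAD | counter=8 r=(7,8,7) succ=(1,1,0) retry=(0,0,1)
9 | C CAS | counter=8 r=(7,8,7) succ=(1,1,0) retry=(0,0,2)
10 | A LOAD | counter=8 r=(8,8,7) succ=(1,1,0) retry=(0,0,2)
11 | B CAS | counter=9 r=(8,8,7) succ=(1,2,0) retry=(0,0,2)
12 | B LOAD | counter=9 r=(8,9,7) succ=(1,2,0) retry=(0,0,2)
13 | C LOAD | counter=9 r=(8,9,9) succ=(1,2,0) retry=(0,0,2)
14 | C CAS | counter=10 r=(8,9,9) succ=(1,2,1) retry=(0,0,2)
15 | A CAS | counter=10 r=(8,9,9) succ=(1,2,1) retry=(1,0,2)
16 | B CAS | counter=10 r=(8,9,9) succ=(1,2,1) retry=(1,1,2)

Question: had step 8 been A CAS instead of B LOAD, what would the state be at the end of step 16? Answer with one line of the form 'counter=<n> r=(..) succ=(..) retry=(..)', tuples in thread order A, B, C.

(re-executing from step 8 with the substitution; state before step 8: counter=8 r=(7,6,7) succ=(1,1,0) retry=(0,0,1))
8 | A CAS | counter=8 r=(7,6,7) succ=(1,1,0) retry=(1,0,1)
9 | C CAS | counter=8 r=(7,6,7) succ=(1,1,0) retry=(1,0,2)
10 | A LOAD | counter=8 r=(8,6,7) succ=(1,1,0) retry=(1,0,2)
11 | B CAS | counter=8 r=(8,6,7) succ=(1,1,0) retry=(1,1,2)
12 | B LOAD | counter=8 r=(8,8,7) succ=(1,1,0) retry=(1,1,2)
13 | C LOAD | counter=8 r=(8,8,8) succ=(1,1,0) retry=(1,1,2)
14 | C CAS | counter=9 r=(8,8,8) succ=(1,1,1) retry=(1,1,2)
15 | A CAS | counter=9 r=(8,8,8) succ=(1,1,1) retry=(2,1,2)
16 | B CAS | counter=9 r=(8,8,8) succ=(1,1,1) retry=(2,2,2)

counter=9 r=(8,8,8) succ=(1,1,1) retry=(2,2,2)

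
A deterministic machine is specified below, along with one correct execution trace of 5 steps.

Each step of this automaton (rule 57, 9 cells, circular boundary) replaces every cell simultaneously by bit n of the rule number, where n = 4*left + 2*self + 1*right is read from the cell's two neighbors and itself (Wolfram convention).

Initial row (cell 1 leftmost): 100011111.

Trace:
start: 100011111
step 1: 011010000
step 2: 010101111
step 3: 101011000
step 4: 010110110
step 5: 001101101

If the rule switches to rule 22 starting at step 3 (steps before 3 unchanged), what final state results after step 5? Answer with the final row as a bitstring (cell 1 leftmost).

000001001

(re-executing steps 3..5 under rule 22; state before step 3: 010101111)
step 3: 010100000
step 4: 110110000
step 5: 000001001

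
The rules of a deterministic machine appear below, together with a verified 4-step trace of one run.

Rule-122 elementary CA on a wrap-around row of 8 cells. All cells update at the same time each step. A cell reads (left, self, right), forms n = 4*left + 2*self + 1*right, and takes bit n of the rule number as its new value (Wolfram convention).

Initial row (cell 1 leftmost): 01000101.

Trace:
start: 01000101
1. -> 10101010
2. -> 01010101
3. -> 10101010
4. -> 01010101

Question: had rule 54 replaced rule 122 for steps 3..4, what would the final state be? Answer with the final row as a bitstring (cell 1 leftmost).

(re-executing steps 3..4 under rule 54; state before step 3: 01010101)
3. -> 11111111
4. -> 00000000

00000000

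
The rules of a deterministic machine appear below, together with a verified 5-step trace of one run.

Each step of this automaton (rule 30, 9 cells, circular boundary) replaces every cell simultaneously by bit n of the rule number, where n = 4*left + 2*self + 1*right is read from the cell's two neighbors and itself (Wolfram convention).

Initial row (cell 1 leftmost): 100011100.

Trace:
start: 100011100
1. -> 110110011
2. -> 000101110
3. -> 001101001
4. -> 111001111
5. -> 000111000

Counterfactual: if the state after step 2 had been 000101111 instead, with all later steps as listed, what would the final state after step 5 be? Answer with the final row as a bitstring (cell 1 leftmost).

state after step 2 := 000101111
3. -> 101101000
4. -> 101001101
5. -> 001111001

001111001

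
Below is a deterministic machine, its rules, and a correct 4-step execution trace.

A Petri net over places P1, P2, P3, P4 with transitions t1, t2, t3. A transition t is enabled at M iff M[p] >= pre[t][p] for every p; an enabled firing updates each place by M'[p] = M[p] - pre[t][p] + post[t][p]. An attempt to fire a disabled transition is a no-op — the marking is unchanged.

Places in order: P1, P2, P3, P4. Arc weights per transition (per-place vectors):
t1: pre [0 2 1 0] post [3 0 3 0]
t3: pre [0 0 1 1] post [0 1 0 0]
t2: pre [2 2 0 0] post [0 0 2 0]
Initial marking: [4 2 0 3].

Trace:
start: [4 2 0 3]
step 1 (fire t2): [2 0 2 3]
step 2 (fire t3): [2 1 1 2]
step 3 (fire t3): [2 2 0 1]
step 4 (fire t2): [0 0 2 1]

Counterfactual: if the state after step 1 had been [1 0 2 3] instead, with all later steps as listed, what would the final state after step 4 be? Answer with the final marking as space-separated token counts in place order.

state after step 1 := [1 0 2 3]
step 2 (fire t3): [1 1 1 2]
step 3 (fire t3): [1 2 0 1]
step 4 (fire t2): [1 2 0 1]

1 2 0 1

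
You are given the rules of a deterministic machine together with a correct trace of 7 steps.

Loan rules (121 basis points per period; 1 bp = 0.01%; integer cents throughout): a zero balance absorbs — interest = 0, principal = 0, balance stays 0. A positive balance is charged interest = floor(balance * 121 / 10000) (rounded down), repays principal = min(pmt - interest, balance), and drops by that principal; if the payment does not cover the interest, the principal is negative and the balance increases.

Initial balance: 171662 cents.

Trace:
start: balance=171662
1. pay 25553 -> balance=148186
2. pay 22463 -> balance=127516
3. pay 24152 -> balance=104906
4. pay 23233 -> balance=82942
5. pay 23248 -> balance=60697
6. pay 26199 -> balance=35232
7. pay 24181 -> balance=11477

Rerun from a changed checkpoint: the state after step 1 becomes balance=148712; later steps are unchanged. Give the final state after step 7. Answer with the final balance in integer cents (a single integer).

state after step 1 := balance=148712
2. pay 22463 -> balance=128048
3. pay 24152 -> balance=105445
4. pay 23233 -> balance=83487
5. pay 23248 -> balance=61249
6. pay 26199 -> balance=35791
7. pay 24181 -> balance=12043

12043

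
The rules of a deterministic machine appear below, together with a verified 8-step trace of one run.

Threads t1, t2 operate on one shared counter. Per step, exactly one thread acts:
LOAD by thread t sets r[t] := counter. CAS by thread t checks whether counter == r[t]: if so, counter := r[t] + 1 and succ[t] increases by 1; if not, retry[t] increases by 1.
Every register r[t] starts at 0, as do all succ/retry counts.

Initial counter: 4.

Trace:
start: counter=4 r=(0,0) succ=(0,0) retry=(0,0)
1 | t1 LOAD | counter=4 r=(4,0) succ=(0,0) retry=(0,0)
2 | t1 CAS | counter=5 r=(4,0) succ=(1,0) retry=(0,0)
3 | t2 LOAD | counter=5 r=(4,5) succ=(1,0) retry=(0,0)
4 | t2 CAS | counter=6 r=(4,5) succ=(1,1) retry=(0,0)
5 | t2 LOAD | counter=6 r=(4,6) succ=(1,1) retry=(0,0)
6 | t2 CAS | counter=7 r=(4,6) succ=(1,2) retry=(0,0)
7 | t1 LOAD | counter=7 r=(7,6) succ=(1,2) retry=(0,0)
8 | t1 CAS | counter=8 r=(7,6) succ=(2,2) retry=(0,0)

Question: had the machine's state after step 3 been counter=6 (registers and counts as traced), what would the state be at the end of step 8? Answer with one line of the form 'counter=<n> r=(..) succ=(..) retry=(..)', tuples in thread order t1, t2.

state after step 3 := counter=6 r=(4,5) succ=(1,0) retry=(0,0)
4 | t2 CAS | counter=6 r=(4,5) succ=(1,0) retry=(0,1)
5 | t2 LOAD | counter=6 r=(4,6) succ=(1,0) retry=(0,1)
6 | t2 CAS | counter=7 r=(4,6) succ=(1,1) retry=(0,1)
7 | t1 LOAD | counter=7 r=(7,6) succ=(1,1) retry=(0,1)
8 | t1 CAS | counter=8 r=(7,6) succ=(2,1) retry=(0,1)

counter=8 r=(7,6) succ=(2,1) retry=(0,1)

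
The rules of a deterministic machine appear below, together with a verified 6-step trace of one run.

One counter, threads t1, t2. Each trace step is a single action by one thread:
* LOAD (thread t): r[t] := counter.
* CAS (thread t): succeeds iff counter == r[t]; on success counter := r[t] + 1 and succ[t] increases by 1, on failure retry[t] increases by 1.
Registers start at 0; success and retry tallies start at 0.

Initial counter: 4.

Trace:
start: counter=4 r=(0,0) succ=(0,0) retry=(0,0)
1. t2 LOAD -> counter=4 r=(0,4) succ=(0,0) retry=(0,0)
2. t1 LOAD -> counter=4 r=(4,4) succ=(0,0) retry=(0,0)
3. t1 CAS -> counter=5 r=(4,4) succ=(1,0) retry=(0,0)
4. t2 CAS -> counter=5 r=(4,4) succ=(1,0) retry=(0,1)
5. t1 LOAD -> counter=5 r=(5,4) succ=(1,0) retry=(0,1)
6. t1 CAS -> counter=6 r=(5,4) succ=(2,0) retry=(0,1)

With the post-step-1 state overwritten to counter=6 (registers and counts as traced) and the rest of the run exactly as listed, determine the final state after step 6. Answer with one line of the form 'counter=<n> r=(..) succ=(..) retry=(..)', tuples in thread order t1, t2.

counter=8 r=(7,4) succ=(2,0) retry=(0,1)

state after step 1 := counter=6 r=(0,4) succ=(0,0) retry=(0,0)
2. t1 LOAD -> counter=6 r=(6,4) succ=(0,0) retry=(0,0)
3. t1 CAS -> counter=7 r=(6,4) succ=(1,0) retry=(0,0)
4. t2 CAS -> counter=7 r=(6,4) succ=(1,0) retry=(0,1)
5. t1 LOAD -> counter=7 r=(7,4) succ=(1,0) retry=(0,1)
6. t1 CAS -> counter=8 r=(7,4) succ=(2,0) retry=(0,1)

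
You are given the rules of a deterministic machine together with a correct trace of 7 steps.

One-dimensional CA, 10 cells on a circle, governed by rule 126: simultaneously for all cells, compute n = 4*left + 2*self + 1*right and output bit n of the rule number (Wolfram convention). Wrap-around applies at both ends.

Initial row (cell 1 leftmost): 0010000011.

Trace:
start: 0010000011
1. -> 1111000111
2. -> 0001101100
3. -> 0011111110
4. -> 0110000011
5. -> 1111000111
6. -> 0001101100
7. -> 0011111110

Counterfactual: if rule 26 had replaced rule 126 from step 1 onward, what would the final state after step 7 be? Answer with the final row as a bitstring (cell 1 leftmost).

(re-executing steps 1..7 under rule 26; state before step 1: 0010000011)
1. -> 1101000110
2. -> 1000101100
3. -> 0101001011
4. -> 0000110010
5. -> 0001101101
6. -> 1011001000
7. -> 0010110101

0010110101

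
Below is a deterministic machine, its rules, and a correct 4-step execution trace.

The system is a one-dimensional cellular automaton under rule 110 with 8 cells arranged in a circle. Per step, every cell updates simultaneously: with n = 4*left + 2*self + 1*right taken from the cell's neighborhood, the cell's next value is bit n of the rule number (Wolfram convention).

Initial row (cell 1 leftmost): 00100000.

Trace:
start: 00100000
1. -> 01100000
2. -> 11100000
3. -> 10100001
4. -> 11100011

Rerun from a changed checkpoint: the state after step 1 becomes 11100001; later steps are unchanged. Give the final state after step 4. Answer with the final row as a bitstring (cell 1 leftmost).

11101101

state after step 1 := 11100001
2. -> 00100011
3. -> 01100111
4. -> 11101101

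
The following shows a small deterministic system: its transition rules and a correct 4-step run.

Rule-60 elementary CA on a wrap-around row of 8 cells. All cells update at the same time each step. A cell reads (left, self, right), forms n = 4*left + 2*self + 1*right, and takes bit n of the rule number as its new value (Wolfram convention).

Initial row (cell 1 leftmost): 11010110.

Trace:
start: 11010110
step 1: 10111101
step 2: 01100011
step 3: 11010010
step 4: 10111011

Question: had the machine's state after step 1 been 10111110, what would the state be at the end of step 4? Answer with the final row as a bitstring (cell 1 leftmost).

10011001

state after step 1 := 10111110
step 2: 11100001
step 3: 00010001
step 4: 10011001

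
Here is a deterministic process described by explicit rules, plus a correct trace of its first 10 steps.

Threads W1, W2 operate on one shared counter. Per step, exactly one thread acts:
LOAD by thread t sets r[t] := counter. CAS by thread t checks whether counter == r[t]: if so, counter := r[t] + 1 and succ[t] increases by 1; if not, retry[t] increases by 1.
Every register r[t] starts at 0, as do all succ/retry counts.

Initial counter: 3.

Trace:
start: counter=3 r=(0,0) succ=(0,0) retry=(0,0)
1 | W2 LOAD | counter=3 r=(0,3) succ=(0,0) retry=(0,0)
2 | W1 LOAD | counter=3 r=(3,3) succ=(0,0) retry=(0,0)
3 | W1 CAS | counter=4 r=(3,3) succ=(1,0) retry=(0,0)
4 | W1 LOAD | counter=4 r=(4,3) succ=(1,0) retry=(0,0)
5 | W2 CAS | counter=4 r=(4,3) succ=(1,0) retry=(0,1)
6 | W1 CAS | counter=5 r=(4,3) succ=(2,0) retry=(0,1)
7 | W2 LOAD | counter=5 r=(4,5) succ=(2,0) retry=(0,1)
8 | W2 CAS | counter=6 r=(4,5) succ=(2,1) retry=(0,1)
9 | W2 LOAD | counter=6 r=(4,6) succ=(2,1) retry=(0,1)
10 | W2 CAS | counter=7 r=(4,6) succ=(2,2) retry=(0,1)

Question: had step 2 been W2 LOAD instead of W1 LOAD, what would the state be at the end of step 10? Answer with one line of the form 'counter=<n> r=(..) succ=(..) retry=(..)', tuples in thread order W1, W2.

(re-executing from step 2 with the substitution; state before step 2: counter=3 r=(0,3) succ=(0,0) retry=(0,0))
2 | W2 LOAD | counter=3 r=(0,3) succ=(0,0) retry=(0,0)
3 | W1 CAS | counter=3 r=(0,3) succ=(0,0) retry=(1,0)
4 | W1 LOAD | counter=3 r=(3,3) succ=(0,0) retry=(1,0)
5 | W2 CAS | counter=4 r=(3,3) succ=(0,1) retry=(1,0)
6 | W1 CAS | counter=4 r=(3,3) succ=(0,1) retry=(2,0)
7 | W2 LOAD | counter=4 r=(3,4) succ=(0,1) retry=(2,0)
8 | W2 CAS | counter=5 r=(3,4) succ=(0,2) retry=(2,0)
9 | W2 LOAD | counter=5 r=(3,5) succ=(0,2) retry=(2,0)
10 | W2 CAS | counter=6 r=(3,5) succ=(0,3) retry=(2,0)

counter=6 r=(3,5) succ=(0,3) retry=(2,0)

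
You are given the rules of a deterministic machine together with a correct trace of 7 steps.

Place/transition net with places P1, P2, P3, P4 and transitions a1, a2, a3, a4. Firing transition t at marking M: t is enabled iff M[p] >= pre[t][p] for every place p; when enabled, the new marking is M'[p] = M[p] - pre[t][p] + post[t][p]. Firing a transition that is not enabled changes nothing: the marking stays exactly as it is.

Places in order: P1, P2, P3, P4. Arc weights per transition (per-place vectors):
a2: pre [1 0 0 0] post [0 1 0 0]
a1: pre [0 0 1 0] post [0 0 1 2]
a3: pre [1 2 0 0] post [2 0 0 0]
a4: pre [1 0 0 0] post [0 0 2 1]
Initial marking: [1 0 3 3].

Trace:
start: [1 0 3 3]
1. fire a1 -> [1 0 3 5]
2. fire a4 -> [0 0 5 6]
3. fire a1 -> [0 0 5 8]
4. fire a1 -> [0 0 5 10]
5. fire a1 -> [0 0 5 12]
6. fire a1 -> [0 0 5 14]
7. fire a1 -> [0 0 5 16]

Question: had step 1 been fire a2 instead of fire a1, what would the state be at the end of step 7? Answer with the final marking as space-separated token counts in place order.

0 1 3 13

(re-executing from step 1 with the substitution; state before step 1: [1 0 3 3])
1. fire a2 -> [0 1 3 3]
2. fire a4 -> [0 1 3 3]
3. fire a1 -> [0 1 3 5]
4. fire a1 -> [0 1 3 7]
5. fire a1 -> [0 1 3 9]
6. fire a1 -> [0 1 3 11]
7. fire a1 -> [0 1 3 13]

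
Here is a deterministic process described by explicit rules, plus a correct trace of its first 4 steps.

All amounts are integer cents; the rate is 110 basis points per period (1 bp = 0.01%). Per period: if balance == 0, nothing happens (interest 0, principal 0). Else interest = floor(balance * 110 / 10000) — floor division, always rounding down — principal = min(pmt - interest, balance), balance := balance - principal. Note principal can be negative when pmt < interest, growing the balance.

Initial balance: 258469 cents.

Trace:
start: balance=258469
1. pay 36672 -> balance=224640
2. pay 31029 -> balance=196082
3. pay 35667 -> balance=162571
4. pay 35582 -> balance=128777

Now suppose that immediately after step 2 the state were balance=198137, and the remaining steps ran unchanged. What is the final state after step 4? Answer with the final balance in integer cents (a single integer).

130878

state after step 2 := balance=198137
3. pay 35667 -> balance=164649
4. pay 35582 -> balance=130878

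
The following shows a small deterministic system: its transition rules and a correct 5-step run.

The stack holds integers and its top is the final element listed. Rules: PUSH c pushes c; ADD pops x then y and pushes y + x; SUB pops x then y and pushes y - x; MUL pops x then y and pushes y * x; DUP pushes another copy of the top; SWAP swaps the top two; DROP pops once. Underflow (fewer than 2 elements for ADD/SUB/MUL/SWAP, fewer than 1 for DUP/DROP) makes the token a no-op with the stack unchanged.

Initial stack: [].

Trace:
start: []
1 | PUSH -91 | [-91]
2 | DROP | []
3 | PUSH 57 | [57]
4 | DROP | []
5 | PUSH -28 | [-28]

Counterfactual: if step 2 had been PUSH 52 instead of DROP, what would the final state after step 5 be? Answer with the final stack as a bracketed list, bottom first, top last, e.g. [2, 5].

(re-executing from step 2 with the substitution; state before step 2: [-91])
2 | PUSH 52 | [-91, 52]
3 | PUSH 57 | [-91, 52, 57]
4 | DROP | [-91, 52]
5 | PUSH -28 | [-91, 52, -28]

[-91, 52, -28]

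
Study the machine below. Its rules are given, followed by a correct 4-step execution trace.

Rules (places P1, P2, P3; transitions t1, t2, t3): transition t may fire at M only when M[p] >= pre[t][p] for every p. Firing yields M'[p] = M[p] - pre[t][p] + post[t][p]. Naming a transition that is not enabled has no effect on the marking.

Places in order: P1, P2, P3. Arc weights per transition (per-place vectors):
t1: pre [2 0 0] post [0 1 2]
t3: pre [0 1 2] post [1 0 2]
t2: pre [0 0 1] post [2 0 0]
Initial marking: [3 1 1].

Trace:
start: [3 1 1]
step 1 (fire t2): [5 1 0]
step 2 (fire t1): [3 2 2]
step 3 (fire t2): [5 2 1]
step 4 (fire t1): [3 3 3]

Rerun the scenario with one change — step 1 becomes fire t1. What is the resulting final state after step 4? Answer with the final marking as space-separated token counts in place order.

1 3 4

(re-executing from step 1 with the substitution; state before step 1: [3 1 1])
step 1 (fire t1): [1 2 3]
step 2 (fire t1): [1 2 3]
step 3 (fire t2): [3 2 2]
step 4 (fire t1): [1 3 4]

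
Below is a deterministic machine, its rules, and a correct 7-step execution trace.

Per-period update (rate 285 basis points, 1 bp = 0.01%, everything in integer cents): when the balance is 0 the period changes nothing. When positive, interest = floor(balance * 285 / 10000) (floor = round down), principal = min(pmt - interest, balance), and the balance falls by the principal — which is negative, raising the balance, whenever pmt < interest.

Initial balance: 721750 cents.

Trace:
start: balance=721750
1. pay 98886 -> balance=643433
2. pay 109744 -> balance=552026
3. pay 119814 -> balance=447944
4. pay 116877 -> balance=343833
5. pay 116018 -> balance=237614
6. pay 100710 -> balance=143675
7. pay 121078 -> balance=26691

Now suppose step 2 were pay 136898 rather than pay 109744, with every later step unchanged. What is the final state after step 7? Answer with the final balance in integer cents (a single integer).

(re-executing from step 2 with the substitution; state before step 2: balance=643433)
2. pay 136898 -> balance=524872
3. pay 119814 -> balance=420016
4. pay 116877 -> balance=315109
5. pay 116018 -> balance=208071
6. pay 100710 -> balance=113291
7. pay 121078 -> balance=0

0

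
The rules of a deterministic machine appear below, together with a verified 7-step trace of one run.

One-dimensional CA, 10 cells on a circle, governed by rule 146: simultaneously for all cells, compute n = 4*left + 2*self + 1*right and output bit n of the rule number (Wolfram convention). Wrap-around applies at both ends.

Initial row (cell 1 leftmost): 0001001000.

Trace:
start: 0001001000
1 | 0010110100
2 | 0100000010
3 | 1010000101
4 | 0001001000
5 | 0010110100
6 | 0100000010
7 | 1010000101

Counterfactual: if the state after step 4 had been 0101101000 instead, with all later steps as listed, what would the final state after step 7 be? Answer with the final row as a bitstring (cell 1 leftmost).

state after step 4 := 0101101000
5 | 1000000100
6 | 0100001011
7 | 0010010000

0010010000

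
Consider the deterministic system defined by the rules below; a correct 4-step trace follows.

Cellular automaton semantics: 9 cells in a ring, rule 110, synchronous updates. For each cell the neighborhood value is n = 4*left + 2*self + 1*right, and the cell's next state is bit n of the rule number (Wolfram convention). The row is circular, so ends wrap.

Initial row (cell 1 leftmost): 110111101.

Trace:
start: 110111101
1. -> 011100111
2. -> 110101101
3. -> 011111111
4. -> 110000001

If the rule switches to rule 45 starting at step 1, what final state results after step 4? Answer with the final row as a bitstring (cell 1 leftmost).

111001001

(re-executing steps 1..4 under rule 45; state before step 1: 110111101)
1. -> 001100011
2. -> 001001010
3. -> 101001110
4. -> 111001001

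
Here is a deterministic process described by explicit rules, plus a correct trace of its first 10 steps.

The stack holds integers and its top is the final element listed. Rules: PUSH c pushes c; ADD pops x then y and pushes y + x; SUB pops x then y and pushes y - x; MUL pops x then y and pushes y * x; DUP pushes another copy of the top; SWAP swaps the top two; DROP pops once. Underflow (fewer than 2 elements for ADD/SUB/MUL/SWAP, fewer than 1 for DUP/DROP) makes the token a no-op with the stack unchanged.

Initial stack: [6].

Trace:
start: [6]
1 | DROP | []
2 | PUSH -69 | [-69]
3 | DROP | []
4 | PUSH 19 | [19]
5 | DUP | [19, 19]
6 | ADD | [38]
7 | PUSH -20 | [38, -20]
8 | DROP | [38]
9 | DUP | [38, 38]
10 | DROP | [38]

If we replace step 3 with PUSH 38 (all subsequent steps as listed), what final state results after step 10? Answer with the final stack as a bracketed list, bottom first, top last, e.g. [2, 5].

[-69, 38, 38]

(re-executing from step 3 with the substitution; state before step 3: [-69])
3 | PUSH 38 | [-69, 38]
4 | PUSH 19 | [-69, 38, 19]
5 | DUP | [-69, 38, 19, 19]
6 | ADD | [-69, 38, 38]
7 | PUSH -20 | [-69, 38, 38, -20]
8 | DROP | [-69, 38, 38]
9 | DUP | [-69, 38, 38, 38]
10 | DROP | [-69, 38, 38]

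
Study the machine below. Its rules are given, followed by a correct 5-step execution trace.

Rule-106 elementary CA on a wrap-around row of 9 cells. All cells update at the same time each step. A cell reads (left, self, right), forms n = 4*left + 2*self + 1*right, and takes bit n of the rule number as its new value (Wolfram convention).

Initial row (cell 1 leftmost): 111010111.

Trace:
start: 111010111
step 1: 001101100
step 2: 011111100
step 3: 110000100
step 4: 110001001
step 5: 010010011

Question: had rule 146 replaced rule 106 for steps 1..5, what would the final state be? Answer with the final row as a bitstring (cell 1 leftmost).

010101010

(re-executing steps 1..5 under rule 146; state before step 1: 111010111)
step 1: 110000011
step 2: 101000101
step 3: 000101000
step 4: 001000100
step 5: 010101010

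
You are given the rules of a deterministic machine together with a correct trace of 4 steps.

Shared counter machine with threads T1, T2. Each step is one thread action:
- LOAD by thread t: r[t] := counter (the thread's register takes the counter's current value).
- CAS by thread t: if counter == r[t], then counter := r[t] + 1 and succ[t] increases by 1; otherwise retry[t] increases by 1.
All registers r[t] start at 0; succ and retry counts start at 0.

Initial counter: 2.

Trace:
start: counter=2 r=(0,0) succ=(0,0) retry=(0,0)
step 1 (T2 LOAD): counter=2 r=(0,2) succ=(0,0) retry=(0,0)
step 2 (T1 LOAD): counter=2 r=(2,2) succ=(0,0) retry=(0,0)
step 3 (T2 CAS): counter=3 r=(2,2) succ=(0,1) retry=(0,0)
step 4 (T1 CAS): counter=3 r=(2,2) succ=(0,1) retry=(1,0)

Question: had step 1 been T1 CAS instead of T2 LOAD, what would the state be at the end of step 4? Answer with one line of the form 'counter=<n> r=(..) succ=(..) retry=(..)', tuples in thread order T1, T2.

(re-executing from step 1 with the substitution; state before step 1: counter=2 r=(0,0) succ=(0,0) retry=(0,0))
step 1 (T1 CAS): counter=2 r=(0,0) succ=(0,0) retry=(1,0)
step 2 (T1 LOAD): counter=2 r=(2,0) succ=(0,0) retry=(1,0)
step 3 (T2 CAS): counter=2 r=(2,0) succ=(0,0) retry=(1,1)
step 4 (T1 CAS): counter=3 r=(2,0) succ=(1,0) retry=(1,1)

counter=3 r=(2,0) succ=(1,0) retry=(1,1)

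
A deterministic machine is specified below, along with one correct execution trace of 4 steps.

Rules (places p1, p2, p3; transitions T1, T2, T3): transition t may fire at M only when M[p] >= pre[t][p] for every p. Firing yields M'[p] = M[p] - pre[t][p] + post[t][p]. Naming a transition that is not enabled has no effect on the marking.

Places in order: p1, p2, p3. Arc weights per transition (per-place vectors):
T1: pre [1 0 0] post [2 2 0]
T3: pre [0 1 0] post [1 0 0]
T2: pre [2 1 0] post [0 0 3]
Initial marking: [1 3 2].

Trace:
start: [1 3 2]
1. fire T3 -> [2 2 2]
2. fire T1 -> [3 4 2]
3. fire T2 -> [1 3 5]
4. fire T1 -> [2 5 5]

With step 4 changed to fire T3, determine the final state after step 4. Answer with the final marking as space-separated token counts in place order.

2 2 5

(re-executing from step 4 with the substitution; state before step 4: [1 3 5])
4. fire T3 -> [2 2 5]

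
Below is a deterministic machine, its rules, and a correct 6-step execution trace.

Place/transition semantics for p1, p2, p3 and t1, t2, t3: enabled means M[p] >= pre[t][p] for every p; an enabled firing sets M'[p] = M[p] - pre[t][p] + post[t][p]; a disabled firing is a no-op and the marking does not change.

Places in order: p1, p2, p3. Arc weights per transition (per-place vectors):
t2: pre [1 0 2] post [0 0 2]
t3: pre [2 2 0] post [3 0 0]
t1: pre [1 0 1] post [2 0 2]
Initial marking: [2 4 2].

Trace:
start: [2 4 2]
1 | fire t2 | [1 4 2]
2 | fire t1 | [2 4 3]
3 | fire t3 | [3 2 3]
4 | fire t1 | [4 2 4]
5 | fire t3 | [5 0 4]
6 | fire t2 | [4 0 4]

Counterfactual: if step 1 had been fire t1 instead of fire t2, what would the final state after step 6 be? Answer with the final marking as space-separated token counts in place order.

6 0 5

(re-executing from step 1 with the substitution; state before step 1: [2 4 2])
1 | fire t1 | [3 4 3]
2 | fire t1 | [4 4 4]
3 | fire t3 | [5 2 4]
4 | fire t1 | [6 2 5]
5 | fire t3 | [7 0 5]
6 | fire t2 | [6 0 5]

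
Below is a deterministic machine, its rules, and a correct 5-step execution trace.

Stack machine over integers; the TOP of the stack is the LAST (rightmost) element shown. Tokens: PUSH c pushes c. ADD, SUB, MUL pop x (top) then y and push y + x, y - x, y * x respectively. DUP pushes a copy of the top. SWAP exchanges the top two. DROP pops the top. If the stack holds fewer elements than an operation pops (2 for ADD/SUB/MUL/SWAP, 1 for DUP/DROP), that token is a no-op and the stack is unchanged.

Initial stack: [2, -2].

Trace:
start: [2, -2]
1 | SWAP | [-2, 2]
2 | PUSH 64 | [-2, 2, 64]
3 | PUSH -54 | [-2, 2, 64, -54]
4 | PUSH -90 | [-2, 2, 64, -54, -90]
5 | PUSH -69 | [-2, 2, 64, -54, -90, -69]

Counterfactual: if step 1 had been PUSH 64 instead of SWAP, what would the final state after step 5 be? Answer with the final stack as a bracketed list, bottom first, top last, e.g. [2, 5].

(re-executing from step 1 with the substitution; state before step 1: [2, -2])
1 | PUSH 64 | [2, -2, 64]
2 | PUSH 64 | [2, -2, 64, 64]
3 | PUSH -54 | [2, -2, 64, 64, -54]
4 | PUSH -90 | [2, -2, 64, 64, -54, -90]
5 | PUSH -69 | [2, -2, 64, 64, -54, -90, -69]

[2, -2, 64, 64, -54, -90, -69]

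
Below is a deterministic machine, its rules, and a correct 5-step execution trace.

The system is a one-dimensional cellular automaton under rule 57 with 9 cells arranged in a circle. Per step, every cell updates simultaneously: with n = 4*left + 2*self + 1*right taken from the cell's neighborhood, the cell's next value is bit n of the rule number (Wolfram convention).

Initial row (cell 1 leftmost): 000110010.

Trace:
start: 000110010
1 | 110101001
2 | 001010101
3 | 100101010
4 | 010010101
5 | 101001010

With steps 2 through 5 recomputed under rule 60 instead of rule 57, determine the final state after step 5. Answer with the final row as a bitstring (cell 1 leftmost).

(re-executing steps 2..5 under rule 60; state before step 2: 110101001)
2 | 001111101
3 | 101000011
4 | 011100010
5 | 010010011

010010011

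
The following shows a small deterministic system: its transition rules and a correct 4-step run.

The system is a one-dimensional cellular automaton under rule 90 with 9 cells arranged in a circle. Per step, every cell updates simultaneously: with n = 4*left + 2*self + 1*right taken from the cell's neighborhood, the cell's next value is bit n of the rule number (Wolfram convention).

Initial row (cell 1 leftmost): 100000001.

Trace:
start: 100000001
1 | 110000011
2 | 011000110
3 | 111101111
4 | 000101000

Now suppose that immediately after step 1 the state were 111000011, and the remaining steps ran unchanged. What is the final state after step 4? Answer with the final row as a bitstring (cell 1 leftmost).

state after step 1 := 111000011
2 | 001100110
3 | 011111111
4 | 010000001

010000001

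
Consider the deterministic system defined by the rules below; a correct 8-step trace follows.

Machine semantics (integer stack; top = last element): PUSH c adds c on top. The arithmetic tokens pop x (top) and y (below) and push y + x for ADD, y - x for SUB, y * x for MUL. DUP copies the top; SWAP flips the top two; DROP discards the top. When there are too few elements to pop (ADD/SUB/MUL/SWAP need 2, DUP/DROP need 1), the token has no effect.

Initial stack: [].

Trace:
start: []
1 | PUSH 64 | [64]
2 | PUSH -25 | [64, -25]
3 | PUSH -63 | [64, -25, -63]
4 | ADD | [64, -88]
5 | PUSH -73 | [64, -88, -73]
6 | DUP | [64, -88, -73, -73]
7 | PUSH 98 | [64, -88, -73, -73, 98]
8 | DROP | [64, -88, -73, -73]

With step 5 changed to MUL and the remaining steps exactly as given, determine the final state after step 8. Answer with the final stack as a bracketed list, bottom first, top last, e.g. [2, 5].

(re-executing from step 5 with the substitution; state before step 5: [64, -88])
5 | MUL | [-5632]
6 | DUP | [-5632, -5632]
7 | PUSH 98 | [-5632, -5632, 98]
8 | DROP | [-5632, -5632]

[-5632, -5632]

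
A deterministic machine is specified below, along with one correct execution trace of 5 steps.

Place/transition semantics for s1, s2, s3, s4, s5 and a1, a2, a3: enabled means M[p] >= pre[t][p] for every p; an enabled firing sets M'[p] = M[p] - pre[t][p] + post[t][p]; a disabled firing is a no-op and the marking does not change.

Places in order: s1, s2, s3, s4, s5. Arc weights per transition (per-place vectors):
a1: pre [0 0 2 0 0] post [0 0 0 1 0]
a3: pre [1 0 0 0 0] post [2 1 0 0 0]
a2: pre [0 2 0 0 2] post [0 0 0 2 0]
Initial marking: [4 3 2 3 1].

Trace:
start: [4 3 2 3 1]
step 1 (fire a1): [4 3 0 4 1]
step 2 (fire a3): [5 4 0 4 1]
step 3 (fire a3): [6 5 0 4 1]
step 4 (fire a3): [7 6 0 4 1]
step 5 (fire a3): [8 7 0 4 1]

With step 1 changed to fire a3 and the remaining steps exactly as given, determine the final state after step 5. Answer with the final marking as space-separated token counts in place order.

9 8 2 3 1

(re-executing from step 1 with the substitution; state before step 1: [4 3 2 3 1])
step 1 (fire a3): [5 4 2 3 1]
step 2 (fire a3): [6 5 2 3 1]
step 3 (fire a3): [7 6 2 3 1]
step 4 (fire a3): [8 7 2 3 1]
step 5 (fire a3): [9 8 2 3 1]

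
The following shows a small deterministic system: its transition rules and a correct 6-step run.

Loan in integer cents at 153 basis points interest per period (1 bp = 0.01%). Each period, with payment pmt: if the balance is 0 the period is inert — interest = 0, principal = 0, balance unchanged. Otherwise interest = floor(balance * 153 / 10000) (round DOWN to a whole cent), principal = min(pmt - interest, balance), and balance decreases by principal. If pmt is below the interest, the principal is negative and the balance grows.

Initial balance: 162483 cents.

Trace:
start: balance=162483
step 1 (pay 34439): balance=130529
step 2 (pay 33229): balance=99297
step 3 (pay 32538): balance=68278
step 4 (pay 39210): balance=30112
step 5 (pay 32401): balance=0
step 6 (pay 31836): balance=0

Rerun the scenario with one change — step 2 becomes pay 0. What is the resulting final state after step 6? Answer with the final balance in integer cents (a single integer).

(re-executing from step 2 with the substitution; state before step 2: balance=130529)
step 2 (pay 0): balance=132526
step 3 (pay 32538): balance=102015
step 4 (pay 39210): balance=64365
step 5 (pay 32401): balance=32948
step 6 (pay 31836): balance=1616

1616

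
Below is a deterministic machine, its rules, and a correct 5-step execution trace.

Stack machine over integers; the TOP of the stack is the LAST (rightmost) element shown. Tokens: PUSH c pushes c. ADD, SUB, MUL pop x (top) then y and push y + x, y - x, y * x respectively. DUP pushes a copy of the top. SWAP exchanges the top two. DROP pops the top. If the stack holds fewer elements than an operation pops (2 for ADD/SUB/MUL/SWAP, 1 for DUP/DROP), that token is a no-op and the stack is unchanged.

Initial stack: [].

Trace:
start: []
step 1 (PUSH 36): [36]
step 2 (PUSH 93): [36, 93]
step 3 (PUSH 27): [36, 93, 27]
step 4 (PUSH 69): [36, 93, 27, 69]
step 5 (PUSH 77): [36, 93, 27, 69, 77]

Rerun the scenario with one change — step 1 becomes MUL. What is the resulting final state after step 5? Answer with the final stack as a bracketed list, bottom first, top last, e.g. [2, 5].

[93, 27, 69, 77]

(re-executing from step 1 with the substitution; state before step 1: [])
step 1 (MUL): []
step 2 (PUSH 93): [93]
step 3 (PUSH 27): [93, 27]
step 4 (PUSH 69): [93, 27, 69]
step 5 (PUSH 77): [93, 27, 69, 77]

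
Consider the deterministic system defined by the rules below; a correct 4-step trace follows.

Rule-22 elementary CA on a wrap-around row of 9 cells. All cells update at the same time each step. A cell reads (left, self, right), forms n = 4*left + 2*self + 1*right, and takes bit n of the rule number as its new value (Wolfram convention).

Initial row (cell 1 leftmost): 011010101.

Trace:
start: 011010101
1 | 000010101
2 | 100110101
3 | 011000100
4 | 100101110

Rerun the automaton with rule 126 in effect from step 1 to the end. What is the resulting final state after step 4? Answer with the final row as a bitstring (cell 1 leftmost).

000000000

(re-executing steps 1..4 under rule 126; state before step 1: 011010101)
1 | 111111111
2 | 000000000
3 | 000000000
4 | 000000000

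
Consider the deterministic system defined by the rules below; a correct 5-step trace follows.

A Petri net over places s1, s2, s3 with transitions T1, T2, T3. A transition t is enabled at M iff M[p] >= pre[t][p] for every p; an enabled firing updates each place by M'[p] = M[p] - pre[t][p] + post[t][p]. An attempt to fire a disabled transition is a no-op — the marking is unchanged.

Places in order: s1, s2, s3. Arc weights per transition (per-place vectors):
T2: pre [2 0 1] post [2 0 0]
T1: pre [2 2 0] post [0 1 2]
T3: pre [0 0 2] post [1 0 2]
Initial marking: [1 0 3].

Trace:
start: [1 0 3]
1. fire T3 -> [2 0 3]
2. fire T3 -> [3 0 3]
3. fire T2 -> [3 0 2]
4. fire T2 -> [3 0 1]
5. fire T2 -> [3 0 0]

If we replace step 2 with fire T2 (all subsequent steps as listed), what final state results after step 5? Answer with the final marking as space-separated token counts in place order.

2 0 0

(re-executing from step 2 with the substitution; state before step 2: [2 0 3])
2. fire T2 -> [2 0 2]
3. fire T2 -> [2 0 1]
4. fire T2 -> [2 0 0]
5. fire T2 -> [2 0 0]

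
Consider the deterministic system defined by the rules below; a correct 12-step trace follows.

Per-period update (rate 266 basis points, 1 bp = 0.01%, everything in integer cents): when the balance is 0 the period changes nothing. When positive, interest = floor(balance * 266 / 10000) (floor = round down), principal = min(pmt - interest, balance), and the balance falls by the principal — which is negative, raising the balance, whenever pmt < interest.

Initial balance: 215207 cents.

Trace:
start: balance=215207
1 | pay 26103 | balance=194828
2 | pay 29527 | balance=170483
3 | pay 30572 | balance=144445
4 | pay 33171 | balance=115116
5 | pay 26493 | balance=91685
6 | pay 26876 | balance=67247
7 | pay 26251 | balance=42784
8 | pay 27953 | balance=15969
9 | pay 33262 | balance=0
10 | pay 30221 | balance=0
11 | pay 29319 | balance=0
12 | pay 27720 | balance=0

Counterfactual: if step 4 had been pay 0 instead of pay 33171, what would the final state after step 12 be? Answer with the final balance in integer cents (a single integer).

(re-executing from step 4 with the substitution; state before step 4: balance=144445)
4 | pay 0 | balance=148287
5 | pay 26493 | balance=125738
6 | pay 26876 | balance=102206
7 | pay 26251 | balance=78673
8 | pay 27953 | balance=52812
9 | pay 33262 | balance=20954
10 | pay 30221 | balance=0
11 | pay 29319 | balance=0
12 | pay 27720 | balance=0

0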